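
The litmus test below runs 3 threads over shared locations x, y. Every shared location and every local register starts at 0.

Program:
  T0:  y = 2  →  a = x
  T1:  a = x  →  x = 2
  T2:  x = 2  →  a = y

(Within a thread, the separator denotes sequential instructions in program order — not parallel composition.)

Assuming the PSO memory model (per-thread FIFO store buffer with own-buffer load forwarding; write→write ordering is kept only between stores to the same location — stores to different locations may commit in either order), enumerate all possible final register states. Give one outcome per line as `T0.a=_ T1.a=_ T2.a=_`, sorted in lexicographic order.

T0.a=0 T1.a=0 T2.a=0
T0.a=0 T1.a=0 T2.a=2
T0.a=0 T1.a=2 T2.a=0
T0.a=0 T1.a=2 T2.a=2
T0.a=2 T1.a=0 T2.a=0
T0.a=2 T1.a=0 T2.a=2
T0.a=2 T1.a=2 T2.a=0
T0.a=2 T1.a=2 T2.a=2

outcome vector order: (T0.a,T1.a,T2.a)
|PSO outcomes| = 8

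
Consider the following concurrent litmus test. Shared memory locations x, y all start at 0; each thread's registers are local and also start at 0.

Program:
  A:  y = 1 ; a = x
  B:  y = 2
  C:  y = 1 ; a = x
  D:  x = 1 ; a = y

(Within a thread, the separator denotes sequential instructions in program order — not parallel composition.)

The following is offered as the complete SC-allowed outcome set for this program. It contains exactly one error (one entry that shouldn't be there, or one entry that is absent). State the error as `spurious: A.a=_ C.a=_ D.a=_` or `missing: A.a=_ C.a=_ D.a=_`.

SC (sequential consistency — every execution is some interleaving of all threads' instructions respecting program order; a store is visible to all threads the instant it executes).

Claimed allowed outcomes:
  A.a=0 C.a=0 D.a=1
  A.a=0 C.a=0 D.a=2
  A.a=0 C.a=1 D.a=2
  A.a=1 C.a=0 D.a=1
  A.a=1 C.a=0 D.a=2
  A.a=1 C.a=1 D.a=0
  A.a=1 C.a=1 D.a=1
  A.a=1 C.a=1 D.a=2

missing: A.a=0 C.a=1 D.a=1

outcome vector order: (A.a,C.a,D.a)
SC: 9 outcomes — {001 002 011 012 101 102 110 111 112}
SC∖claimed = {011}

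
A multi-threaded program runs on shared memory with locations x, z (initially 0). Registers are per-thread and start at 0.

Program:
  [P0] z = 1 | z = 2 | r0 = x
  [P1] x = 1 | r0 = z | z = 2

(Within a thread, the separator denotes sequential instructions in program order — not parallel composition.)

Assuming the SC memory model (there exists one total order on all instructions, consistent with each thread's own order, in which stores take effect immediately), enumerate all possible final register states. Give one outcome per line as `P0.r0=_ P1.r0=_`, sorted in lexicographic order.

outcome vector order: (P0.r0,P1.r0)
|SC outcomes| = 4

P0.r0=0 P1.r0=2
P0.r0=1 P1.r0=0
P0.r0=1 P1.r0=1
P0.r0=1 P1.r0=2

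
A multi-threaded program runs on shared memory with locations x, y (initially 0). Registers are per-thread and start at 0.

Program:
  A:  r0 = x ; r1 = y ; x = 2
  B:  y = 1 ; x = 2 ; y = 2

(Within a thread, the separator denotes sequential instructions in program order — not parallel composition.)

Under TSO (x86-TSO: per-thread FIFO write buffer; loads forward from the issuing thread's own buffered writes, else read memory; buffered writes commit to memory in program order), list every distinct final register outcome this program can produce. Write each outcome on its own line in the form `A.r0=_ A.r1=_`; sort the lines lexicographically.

outcome vector order: (A.r0,A.r1)
|TSO outcomes| = 5

A.r0=0 A.r1=0
A.r0=0 A.r1=1
A.r0=0 A.r1=2
A.r0=2 A.r1=1
A.r0=2 A.r1=2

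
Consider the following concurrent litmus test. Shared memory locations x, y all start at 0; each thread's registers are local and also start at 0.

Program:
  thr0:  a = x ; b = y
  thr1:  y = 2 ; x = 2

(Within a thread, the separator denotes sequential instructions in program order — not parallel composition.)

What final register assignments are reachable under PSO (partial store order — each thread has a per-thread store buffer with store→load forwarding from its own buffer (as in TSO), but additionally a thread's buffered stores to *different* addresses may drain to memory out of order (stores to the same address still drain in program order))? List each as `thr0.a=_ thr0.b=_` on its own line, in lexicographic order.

outcome vector order: (thr0.a,thr0.b)
|PSO outcomes| = 4

thr0.a=0 thr0.b=0
thr0.a=0 thr0.b=2
thr0.a=2 thr0.b=0
thr0.a=2 thr0.b=2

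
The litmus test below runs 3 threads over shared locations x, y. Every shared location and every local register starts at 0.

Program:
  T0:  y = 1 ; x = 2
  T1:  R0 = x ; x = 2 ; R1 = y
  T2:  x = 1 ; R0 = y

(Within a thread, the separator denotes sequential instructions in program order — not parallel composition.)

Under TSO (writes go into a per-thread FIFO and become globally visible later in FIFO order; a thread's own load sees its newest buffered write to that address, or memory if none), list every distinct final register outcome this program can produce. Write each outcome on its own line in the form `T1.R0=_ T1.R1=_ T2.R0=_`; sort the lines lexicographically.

outcome vector order: (T1.R0,T1.R1,T2.R0)
|TSO outcomes| = 10

T1.R0=0 T1.R1=0 T2.R0=0
T1.R0=0 T1.R1=0 T2.R0=1
T1.R0=0 T1.R1=1 T2.R0=0
T1.R0=0 T1.R1=1 T2.R0=1
T1.R0=1 T1.R1=0 T2.R0=0
T1.R0=1 T1.R1=0 T2.R0=1
T1.R0=1 T1.R1=1 T2.R0=0
T1.R0=1 T1.R1=1 T2.R0=1
T1.R0=2 T1.R1=1 T2.R0=0
T1.R0=2 T1.R1=1 T2.R0=1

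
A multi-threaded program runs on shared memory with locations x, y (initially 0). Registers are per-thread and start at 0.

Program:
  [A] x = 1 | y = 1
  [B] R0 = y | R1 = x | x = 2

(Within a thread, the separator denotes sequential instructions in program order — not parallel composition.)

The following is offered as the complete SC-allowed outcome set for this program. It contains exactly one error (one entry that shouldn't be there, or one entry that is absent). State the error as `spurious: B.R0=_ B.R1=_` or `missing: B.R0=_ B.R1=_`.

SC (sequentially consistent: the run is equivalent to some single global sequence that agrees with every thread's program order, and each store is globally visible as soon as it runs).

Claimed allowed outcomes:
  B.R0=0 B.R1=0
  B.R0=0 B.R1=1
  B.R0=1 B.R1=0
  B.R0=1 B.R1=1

outcome vector order: (B.R0,B.R1)
SC (3): 0/0, 0/1, 1/1
claimed∖SC = {1/0}

spurious: B.R0=1 B.R1=0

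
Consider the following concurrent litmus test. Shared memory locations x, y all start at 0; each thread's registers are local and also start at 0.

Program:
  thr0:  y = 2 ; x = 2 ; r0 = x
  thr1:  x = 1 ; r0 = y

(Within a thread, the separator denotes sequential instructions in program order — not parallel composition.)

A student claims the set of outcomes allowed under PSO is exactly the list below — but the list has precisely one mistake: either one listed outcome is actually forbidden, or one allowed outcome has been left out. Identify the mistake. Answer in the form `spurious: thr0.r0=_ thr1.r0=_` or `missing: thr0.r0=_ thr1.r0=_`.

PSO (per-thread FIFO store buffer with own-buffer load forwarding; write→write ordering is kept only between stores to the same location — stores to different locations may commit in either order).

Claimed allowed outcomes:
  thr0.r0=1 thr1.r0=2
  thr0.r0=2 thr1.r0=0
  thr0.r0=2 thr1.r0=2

missing: thr0.r0=1 thr1.r0=0

outcome vector order: (thr0.r0,thr1.r0)
under PSO → 1/0 1/2 2/0 2/2
PSO∖claimed = {1/0}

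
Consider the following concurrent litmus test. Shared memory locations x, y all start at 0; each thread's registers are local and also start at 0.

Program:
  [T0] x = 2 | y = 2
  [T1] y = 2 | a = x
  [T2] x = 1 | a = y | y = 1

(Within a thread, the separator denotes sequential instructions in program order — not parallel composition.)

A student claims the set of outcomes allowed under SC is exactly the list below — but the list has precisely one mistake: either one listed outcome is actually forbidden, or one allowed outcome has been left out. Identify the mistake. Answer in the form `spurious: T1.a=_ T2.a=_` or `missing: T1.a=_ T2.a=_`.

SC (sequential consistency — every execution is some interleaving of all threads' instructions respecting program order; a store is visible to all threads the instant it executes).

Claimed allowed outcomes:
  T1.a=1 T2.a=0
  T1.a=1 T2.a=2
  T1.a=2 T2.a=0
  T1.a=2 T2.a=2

missing: T1.a=0 T2.a=2

outcome vector order: (T1.a,T2.a)
SC: 5 outcomes — {(0,2) (1,0) (1,2) (2,0) (2,2)}
SC∖claimed = {(0,2)}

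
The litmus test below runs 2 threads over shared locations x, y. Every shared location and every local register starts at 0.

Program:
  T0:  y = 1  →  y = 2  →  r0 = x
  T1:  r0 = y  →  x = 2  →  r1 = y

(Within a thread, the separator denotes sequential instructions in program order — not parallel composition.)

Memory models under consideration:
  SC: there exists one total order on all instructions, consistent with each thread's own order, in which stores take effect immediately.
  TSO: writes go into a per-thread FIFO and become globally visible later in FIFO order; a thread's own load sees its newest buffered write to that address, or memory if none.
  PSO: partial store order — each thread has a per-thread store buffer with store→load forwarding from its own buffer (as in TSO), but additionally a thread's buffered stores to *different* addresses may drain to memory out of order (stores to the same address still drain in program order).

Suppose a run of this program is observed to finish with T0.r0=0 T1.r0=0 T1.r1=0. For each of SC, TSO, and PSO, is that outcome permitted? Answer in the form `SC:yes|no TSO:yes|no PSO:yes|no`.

SC:no TSO:yes PSO:yes

outcome vector order: (T0.r0,T1.r0,T1.r1)
SC (9): 0/0/2 0/1/2 0/2/2 2/0/0 2/0/1 2/0/2 2/1/1 2/1/2 2/2/2
TSO (12): 0/0/0 0/0/1 0/0/2 0/1/1 0/1/2 0/2/2 2/0/0 2/0/1 2/0/2 2/1/1 2/1/2 2/2/2
PSO (12): 0/0/0 0/0/1 0/0/2 0/1/1 0/1/2 0/2/2 2/0/0 2/0/1 2/0/2 2/1/1 2/1/2 2/2/2
target 0/0/0 ∈ {TSO,PSO}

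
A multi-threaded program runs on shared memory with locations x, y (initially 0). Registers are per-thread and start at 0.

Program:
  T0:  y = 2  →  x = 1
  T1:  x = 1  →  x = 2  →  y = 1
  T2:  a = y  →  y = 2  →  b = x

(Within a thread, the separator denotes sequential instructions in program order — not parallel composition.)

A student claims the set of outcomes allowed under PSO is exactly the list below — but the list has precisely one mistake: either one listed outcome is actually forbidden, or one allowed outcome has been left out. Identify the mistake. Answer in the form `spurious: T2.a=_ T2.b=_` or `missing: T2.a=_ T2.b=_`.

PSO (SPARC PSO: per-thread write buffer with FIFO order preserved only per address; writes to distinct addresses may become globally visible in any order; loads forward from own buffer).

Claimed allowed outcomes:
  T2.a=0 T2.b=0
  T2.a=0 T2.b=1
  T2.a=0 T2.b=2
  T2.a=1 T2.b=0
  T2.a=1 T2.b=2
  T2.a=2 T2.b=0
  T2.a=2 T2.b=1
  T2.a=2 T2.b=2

outcome vector order: (T2.a,T2.b)
PSO (9): (0,0) (0,1) (0,2) (1,0) (1,1) (1,2) (2,0) (2,1) (2,2)
PSO∖claimed = {(1,1)}

missing: T2.a=1 T2.b=1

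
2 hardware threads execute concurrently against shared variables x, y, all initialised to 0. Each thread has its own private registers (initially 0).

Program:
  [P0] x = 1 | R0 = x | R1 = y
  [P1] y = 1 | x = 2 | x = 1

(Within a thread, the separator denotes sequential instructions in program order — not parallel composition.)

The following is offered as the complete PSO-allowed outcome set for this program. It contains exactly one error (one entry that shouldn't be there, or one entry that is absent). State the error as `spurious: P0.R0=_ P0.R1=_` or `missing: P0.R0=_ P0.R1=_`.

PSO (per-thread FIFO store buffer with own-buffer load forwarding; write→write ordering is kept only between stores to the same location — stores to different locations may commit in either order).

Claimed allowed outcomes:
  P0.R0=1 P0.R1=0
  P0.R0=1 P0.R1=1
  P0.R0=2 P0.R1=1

missing: P0.R0=2 P0.R1=0

outcome vector order: (P0.R0,P0.R1)
[PSO] allowed = {<1 0>; <1 1>; <2 0>; <2 1>}
PSO∖claimed = {<2 0>}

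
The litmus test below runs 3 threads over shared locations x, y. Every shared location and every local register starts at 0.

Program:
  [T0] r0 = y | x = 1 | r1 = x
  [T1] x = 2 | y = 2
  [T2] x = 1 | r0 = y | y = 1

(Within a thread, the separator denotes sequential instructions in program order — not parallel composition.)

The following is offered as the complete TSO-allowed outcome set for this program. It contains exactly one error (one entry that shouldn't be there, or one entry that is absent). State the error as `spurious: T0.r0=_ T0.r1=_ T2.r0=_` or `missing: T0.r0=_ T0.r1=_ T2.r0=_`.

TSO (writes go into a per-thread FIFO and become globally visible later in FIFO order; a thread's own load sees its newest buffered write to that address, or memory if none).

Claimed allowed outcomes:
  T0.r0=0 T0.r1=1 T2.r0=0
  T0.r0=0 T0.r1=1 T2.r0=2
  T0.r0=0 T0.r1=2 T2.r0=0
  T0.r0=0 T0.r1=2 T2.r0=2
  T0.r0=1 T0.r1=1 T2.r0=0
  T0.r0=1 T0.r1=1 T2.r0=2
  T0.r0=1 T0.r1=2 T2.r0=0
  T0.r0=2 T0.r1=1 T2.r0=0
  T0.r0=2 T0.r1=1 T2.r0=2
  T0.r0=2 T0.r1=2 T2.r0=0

outcome vector order: (T0.r0,T0.r1,T2.r0)
TSO (9): <0 1 0> <0 1 2> <0 2 0> <0 2 2> <1 1 0> <1 1 2> <1 2 0> <2 1 0> <2 1 2>
claimed∖TSO = {<2 2 0>}

spurious: T0.r0=2 T0.r1=2 T2.r0=0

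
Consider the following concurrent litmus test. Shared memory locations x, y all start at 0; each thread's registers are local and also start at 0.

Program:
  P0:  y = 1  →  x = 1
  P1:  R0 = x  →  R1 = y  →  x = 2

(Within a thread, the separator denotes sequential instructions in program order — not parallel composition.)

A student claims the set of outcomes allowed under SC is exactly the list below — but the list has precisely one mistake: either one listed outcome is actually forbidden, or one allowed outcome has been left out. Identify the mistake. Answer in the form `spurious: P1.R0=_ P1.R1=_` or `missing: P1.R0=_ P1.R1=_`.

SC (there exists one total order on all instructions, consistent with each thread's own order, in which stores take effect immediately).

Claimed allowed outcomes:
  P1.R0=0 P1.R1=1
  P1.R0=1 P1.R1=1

outcome vector order: (P1.R0,P1.R1)
SC (3): <0 0>, <0 1>, <1 1>
SC∖claimed = {<0 0>}

missing: P1.R0=0 P1.R1=0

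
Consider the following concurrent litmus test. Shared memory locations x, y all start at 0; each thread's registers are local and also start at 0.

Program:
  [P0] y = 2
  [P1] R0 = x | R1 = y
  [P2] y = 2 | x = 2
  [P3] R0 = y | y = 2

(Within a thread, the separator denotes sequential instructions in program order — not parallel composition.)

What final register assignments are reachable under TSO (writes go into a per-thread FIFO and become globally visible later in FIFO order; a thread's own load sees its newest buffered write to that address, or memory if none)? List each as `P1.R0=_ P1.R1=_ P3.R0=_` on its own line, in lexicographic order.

P1.R0=0 P1.R1=0 P3.R0=0
P1.R0=0 P1.R1=0 P3.R0=2
P1.R0=0 P1.R1=2 P3.R0=0
P1.R0=0 P1.R1=2 P3.R0=2
P1.R0=2 P1.R1=2 P3.R0=0
P1.R0=2 P1.R1=2 P3.R0=2

outcome vector order: (P1.R0,P1.R1,P3.R0)
|TSO outcomes| = 6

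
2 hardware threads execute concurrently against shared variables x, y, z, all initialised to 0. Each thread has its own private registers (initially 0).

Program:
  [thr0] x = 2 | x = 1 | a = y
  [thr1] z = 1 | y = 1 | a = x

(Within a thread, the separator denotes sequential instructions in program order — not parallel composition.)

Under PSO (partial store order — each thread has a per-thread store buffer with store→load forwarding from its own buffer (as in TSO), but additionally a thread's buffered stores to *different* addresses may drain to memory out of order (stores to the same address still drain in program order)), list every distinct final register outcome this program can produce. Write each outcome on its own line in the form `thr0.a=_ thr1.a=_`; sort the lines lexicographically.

outcome vector order: (thr0.a,thr1.a)
|PSO outcomes| = 6

thr0.a=0 thr1.a=0
thr0.a=0 thr1.a=1
thr0.a=0 thr1.a=2
thr0.a=1 thr1.a=0
thr0.a=1 thr1.a=1
thr0.a=1 thr1.a=2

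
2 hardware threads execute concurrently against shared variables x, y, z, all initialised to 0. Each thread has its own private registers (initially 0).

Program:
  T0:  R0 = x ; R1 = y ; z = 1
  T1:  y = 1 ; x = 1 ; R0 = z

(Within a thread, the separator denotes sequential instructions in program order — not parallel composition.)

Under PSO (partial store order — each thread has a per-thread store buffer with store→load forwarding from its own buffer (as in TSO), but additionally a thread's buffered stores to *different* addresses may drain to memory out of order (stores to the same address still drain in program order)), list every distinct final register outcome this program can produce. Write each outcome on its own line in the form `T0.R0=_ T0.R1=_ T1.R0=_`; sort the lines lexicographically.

T0.R0=0 T0.R1=0 T1.R0=0
T0.R0=0 T0.R1=0 T1.R0=1
T0.R0=0 T0.R1=1 T1.R0=0
T0.R0=0 T0.R1=1 T1.R0=1
T0.R0=1 T0.R1=0 T1.R0=0
T0.R0=1 T0.R1=0 T1.R0=1
T0.R0=1 T0.R1=1 T1.R0=0
T0.R0=1 T0.R1=1 T1.R0=1

outcome vector order: (T0.R0,T0.R1,T1.R0)
|PSO outcomes| = 8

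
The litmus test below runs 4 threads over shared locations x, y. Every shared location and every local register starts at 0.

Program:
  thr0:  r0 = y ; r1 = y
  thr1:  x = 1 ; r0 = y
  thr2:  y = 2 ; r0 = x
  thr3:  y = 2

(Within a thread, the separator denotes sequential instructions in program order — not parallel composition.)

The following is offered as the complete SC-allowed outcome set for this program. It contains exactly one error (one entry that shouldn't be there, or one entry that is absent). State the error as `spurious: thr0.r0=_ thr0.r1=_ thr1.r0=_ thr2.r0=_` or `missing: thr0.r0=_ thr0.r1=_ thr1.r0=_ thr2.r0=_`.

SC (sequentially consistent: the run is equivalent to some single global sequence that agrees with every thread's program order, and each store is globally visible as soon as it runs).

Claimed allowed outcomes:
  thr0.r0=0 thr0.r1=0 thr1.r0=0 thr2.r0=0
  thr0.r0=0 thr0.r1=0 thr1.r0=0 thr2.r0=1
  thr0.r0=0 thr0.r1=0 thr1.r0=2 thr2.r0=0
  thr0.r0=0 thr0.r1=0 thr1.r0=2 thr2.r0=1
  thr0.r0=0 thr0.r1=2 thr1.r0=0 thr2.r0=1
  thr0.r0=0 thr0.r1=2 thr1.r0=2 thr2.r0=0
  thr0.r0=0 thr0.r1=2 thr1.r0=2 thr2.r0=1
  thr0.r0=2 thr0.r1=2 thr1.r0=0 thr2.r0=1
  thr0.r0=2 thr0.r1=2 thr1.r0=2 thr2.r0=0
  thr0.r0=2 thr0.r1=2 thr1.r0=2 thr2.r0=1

outcome vector order: (thr0.r0,thr0.r1,thr1.r0,thr2.r0)
SC: 9 outcomes — {<0 0 0 1>; <0 0 2 0>; <0 0 2 1>; <0 2 0 1>; <0 2 2 0>; <0 2 2 1>; <2 2 0 1>; <2 2 2 0>; <2 2 2 1>}
claimed∖SC = {<0 0 0 0>}

spurious: thr0.r0=0 thr0.r1=0 thr1.r0=0 thr2.r0=0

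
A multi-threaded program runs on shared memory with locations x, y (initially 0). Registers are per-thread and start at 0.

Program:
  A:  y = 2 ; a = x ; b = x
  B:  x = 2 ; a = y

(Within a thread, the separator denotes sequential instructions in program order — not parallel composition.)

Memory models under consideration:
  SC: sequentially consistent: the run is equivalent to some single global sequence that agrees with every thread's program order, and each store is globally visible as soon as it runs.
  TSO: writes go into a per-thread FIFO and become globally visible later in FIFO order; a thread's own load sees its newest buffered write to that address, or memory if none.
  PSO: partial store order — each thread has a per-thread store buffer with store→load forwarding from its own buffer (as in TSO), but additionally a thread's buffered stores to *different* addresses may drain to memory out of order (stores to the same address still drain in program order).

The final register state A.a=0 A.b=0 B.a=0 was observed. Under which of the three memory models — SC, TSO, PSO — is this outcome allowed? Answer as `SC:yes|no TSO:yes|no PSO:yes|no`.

outcome vector order: (A.a,A.b,B.a)
[SC] allowed = {<0 0 2>; <0 2 2>; <2 2 0>; <2 2 2>}
[TSO] allowed = {<0 0 0>; <0 0 2>; <0 2 0>; <0 2 2>; <2 2 0>; <2 2 2>}
[PSO] allowed = {<0 0 0>; <0 0 2>; <0 2 0>; <0 2 2>; <2 2 0>; <2 2 2>}
target <0 0 0> ∈ {TSO,PSO}

SC:no TSO:yes PSO:yes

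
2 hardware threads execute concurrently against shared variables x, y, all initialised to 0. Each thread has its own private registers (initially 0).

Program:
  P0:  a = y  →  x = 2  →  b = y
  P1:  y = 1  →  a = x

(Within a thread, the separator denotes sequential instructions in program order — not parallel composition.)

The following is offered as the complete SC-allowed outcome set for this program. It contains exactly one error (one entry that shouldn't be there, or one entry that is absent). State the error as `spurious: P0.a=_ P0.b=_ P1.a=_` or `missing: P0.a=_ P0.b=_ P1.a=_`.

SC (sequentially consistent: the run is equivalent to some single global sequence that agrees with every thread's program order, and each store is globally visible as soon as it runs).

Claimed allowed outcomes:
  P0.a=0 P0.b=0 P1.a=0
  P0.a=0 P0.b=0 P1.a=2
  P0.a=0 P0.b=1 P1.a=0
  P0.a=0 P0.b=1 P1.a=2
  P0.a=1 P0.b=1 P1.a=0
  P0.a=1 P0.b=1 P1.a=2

outcome vector order: (P0.a,P0.b,P1.a)
SC: 5 outcomes — {(0,0,2) (0,1,0) (0,1,2) (1,1,0) (1,1,2)}
claimed∖SC = {(0,0,0)}

spurious: P0.a=0 P0.b=0 P1.a=0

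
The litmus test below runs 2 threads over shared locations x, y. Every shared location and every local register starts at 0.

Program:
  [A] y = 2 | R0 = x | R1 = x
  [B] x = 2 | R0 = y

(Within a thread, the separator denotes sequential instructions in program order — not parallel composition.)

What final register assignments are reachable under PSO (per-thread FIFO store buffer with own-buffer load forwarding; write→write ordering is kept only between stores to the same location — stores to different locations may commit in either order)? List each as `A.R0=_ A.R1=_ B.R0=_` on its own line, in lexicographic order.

A.R0=0 A.R1=0 B.R0=0
A.R0=0 A.R1=0 B.R0=2
A.R0=0 A.R1=2 B.R0=0
A.R0=0 A.R1=2 B.R0=2
A.R0=2 A.R1=2 B.R0=0
A.R0=2 A.R1=2 B.R0=2

outcome vector order: (A.R0,A.R1,B.R0)
|PSO outcomes| = 6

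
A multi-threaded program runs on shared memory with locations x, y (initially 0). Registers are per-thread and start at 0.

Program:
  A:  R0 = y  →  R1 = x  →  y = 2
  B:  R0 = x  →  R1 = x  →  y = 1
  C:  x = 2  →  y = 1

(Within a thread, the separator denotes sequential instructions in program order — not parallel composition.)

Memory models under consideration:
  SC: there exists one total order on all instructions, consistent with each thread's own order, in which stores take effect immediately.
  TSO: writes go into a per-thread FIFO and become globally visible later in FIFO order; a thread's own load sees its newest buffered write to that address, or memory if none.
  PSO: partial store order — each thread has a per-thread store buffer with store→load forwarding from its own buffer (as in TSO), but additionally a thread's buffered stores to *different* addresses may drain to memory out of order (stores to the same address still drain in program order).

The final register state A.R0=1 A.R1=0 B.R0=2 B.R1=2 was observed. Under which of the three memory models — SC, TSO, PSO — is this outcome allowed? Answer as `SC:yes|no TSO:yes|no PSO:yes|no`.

outcome vector order: (A.R0,A.R1,B.R0,B.R1)
under SC → 0000 0002 0022 0200 0202 0222 1000 1200 1202 1222
under TSO → 0000 0002 0022 0200 0202 0222 1000 1200 1202 1222
under PSO → 0000 0002 0022 0200 0202 0222 1000 1002 1022 1200 1202 1222
target 1022 ∈ {PSO}

SC:no TSO:no PSO:yes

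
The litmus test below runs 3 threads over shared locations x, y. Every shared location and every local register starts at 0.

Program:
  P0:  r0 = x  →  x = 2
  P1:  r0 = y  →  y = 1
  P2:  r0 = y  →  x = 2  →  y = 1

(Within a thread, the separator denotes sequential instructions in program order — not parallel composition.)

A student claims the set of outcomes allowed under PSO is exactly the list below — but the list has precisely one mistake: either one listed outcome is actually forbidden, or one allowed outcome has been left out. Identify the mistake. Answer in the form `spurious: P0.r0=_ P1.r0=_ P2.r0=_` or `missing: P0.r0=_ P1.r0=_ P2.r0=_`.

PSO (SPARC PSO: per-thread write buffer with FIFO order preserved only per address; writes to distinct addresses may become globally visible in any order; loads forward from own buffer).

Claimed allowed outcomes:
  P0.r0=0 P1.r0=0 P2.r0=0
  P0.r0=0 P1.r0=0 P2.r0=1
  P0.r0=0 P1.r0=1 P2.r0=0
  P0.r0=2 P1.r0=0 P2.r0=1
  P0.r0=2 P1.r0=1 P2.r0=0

outcome vector order: (P0.r0,P1.r0,P2.r0)
PSO: 6 outcomes — {(0,0,0); (0,0,1); (0,1,0); (2,0,0); (2,0,1); (2,1,0)}
PSO∖claimed = {(2,0,0)}

missing: P0.r0=2 P1.r0=0 P2.r0=0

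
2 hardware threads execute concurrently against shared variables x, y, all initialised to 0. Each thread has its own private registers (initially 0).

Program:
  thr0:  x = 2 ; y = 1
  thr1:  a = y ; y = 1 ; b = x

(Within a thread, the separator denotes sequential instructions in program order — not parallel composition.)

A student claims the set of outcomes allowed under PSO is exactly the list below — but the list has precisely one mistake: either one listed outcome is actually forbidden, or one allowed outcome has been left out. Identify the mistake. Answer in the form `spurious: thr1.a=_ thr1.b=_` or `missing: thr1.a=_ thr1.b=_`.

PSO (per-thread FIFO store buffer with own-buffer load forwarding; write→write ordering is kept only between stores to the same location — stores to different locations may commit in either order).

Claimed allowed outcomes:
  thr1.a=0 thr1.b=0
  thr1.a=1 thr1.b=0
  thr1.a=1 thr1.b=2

outcome vector order: (thr1.a,thr1.b)
[PSO] allowed = {0/0; 0/2; 1/0; 1/2}
PSO∖claimed = {0/2}

missing: thr1.a=0 thr1.b=2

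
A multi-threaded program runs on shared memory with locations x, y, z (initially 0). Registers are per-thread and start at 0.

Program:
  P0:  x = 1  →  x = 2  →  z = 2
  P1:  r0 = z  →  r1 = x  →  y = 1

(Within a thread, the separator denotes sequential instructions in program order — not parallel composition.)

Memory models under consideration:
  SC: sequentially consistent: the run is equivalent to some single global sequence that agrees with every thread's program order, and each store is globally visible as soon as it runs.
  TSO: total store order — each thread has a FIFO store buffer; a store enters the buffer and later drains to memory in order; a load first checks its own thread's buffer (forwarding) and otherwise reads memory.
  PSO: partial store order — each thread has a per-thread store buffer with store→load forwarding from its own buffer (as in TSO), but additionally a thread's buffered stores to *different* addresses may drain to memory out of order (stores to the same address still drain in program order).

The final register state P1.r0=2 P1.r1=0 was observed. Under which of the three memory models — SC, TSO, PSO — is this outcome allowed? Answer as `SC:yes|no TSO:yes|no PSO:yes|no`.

SC:no TSO:no PSO:yes

outcome vector order: (P1.r0,P1.r1)
SC (4): (0,0); (0,1); (0,2); (2,2)
TSO (4): (0,0); (0,1); (0,2); (2,2)
PSO (6): (0,0); (0,1); (0,2); (2,0); (2,1); (2,2)
target (2,0) ∈ {PSO}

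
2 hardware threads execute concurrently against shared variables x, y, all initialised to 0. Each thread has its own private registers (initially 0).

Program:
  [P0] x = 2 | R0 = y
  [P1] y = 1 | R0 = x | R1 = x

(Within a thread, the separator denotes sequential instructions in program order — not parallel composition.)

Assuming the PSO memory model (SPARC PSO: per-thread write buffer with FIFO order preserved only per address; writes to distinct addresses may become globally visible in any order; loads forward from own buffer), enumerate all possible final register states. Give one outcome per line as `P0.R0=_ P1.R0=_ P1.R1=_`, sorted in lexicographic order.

P0.R0=0 P1.R0=0 P1.R1=0
P0.R0=0 P1.R0=0 P1.R1=2
P0.R0=0 P1.R0=2 P1.R1=2
P0.R0=1 P1.R0=0 P1.R1=0
P0.R0=1 P1.R0=0 P1.R1=2
P0.R0=1 P1.R0=2 P1.R1=2

outcome vector order: (P0.R0,P1.R0,P1.R1)
|PSO outcomes| = 6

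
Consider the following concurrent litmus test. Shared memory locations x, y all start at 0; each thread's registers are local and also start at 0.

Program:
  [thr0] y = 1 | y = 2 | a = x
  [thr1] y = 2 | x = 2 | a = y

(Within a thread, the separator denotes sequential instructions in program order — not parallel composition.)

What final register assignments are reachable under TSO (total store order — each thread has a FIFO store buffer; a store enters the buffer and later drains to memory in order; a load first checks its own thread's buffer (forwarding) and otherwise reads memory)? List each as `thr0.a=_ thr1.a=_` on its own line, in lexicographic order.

outcome vector order: (thr0.a,thr1.a)
|TSO outcomes| = 4

thr0.a=0 thr1.a=1
thr0.a=0 thr1.a=2
thr0.a=2 thr1.a=1
thr0.a=2 thr1.a=2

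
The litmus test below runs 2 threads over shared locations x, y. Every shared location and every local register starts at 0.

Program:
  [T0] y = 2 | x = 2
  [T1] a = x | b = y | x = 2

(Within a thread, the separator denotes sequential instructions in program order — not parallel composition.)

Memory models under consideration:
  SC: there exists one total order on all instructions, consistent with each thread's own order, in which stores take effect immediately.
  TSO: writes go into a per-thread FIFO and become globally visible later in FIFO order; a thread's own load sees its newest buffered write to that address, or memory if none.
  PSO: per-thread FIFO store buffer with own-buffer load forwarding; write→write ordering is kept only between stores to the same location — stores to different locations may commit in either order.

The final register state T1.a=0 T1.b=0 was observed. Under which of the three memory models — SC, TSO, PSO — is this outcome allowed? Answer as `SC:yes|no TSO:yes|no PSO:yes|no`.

outcome vector order: (T1.a,T1.b)
SC (3): (0,0); (0,2); (2,2)
TSO (3): (0,0); (0,2); (2,2)
PSO (4): (0,0); (0,2); (2,0); (2,2)
target (0,0) ∈ {SC,TSO,PSO}

SC:yes TSO:yes PSO:yes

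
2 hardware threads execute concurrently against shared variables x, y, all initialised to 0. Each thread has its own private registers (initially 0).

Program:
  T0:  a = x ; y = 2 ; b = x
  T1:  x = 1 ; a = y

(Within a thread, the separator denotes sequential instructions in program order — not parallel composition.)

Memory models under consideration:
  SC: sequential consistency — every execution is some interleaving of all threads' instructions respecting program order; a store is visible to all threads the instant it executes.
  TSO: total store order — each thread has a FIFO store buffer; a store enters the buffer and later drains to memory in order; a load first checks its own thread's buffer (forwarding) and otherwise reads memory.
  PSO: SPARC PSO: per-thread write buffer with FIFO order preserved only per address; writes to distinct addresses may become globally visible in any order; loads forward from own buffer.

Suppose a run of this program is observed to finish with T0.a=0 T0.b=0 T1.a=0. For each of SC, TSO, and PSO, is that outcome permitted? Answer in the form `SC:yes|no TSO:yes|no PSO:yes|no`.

outcome vector order: (T0.a,T0.b,T1.a)
under SC → (0,0,2); (0,1,0); (0,1,2); (1,1,0); (1,1,2)
under TSO → (0,0,0); (0,0,2); (0,1,0); (0,1,2); (1,1,0); (1,1,2)
under PSO → (0,0,0); (0,0,2); (0,1,0); (0,1,2); (1,1,0); (1,1,2)
target (0,0,0) ∈ {TSO,PSO}

SC:no TSO:yes PSO:yes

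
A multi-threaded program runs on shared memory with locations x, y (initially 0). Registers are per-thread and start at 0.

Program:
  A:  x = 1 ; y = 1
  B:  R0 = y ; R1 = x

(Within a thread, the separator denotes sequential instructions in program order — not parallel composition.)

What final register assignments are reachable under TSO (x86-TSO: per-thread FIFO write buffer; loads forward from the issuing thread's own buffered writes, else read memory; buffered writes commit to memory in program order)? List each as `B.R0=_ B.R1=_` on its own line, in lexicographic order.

B.R0=0 B.R1=0
B.R0=0 B.R1=1
B.R0=1 B.R1=1

outcome vector order: (B.R0,B.R1)
|TSO outcomes| = 3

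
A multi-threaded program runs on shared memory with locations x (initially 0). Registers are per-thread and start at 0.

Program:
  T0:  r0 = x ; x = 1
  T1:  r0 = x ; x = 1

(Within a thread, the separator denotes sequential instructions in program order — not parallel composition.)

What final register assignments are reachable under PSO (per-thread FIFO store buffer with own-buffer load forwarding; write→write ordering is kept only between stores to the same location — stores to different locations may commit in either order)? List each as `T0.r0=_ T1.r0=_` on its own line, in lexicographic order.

T0.r0=0 T1.r0=0
T0.r0=0 T1.r0=1
T0.r0=1 T1.r0=0

outcome vector order: (T0.r0,T1.r0)
|PSO outcomes| = 3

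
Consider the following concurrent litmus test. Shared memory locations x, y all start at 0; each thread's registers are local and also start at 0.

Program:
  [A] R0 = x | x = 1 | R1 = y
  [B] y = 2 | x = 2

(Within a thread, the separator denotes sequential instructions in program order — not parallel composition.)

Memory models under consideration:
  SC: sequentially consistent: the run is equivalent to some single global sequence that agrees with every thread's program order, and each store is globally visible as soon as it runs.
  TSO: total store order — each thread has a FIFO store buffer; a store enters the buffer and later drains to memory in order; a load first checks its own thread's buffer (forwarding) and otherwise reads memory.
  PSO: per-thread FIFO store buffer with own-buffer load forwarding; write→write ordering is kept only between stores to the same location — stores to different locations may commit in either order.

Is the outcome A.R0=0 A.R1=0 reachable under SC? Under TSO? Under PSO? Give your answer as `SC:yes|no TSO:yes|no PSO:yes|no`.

SC:yes TSO:yes PSO:yes

outcome vector order: (A.R0,A.R1)
SC (3): (0,0), (0,2), (2,2)
TSO (3): (0,0), (0,2), (2,2)
PSO (4): (0,0), (0,2), (2,0), (2,2)
target (0,0) ∈ {SC,TSO,PSO}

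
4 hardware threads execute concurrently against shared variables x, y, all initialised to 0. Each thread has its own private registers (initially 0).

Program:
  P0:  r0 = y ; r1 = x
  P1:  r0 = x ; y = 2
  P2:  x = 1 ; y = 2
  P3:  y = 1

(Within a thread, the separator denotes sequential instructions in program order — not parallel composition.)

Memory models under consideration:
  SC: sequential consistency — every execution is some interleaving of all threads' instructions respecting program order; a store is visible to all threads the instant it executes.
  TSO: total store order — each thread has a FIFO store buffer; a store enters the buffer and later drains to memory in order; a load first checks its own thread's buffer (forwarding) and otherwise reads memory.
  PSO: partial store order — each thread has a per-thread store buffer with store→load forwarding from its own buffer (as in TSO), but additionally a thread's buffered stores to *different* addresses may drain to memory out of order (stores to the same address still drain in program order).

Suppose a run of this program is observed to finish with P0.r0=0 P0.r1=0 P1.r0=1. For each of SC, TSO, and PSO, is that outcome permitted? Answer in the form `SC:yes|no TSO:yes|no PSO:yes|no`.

outcome vector order: (P0.r0,P0.r1,P1.r0)
[SC] allowed = {(0,0,0), (0,0,1), (0,1,0), (0,1,1), (1,0,0), (1,0,1), (1,1,0), (1,1,1), (2,0,0), (2,1,0), (2,1,1)}
[TSO] allowed = {(0,0,0), (0,0,1), (0,1,0), (0,1,1), (1,0,0), (1,0,1), (1,1,0), (1,1,1), (2,0,0), (2,1,0), (2,1,1)}
[PSO] allowed = {(0,0,0), (0,0,1), (0,1,0), (0,1,1), (1,0,0), (1,0,1), (1,1,0), (1,1,1), (2,0,0), (2,0,1), (2,1,0), (2,1,1)}
target (0,0,1) ∈ {SC,TSO,PSO}

SC:yes TSO:yes PSO:yes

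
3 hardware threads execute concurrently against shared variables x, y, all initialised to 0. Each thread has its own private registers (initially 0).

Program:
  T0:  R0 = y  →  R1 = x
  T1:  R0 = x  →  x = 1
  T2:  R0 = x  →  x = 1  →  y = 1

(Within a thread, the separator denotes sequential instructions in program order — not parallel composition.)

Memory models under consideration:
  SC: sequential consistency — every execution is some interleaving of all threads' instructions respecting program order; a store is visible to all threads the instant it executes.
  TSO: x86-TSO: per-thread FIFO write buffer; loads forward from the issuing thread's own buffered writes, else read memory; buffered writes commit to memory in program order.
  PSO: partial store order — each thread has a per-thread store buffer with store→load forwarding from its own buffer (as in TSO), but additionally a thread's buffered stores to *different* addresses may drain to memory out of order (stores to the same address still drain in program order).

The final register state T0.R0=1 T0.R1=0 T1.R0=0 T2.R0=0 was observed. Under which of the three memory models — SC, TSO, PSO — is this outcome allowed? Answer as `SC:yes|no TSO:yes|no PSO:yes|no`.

SC:no TSO:no PSO:yes

outcome vector order: (T0.R0,T0.R1,T1.R0,T2.R0)
under SC → <0 0 0 0>; <0 0 0 1>; <0 0 1 0>; <0 1 0 0>; <0 1 0 1>; <0 1 1 0>; <1 1 0 0>; <1 1 0 1>; <1 1 1 0>
under TSO → <0 0 0 0>; <0 0 0 1>; <0 0 1 0>; <0 1 0 0>; <0 1 0 1>; <0 1 1 0>; <1 1 0 0>; <1 1 0 1>; <1 1 1 0>
under PSO → <0 0 0 0>; <0 0 0 1>; <0 0 1 0>; <0 1 0 0>; <0 1 0 1>; <0 1 1 0>; <1 0 0 0>; <1 0 1 0>; <1 1 0 0>; <1 1 0 1>; <1 1 1 0>
target <1 0 0 0> ∈ {PSO}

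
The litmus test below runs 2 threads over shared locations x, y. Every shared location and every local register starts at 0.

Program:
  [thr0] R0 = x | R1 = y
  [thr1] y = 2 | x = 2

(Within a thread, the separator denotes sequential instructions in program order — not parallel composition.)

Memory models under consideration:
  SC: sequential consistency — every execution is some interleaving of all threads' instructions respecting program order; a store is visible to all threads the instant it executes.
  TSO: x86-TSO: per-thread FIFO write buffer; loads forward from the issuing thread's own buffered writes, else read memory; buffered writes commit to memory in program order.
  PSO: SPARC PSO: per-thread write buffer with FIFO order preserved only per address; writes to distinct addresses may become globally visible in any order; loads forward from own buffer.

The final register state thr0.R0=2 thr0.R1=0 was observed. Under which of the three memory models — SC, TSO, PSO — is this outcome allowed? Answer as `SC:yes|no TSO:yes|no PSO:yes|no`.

outcome vector order: (thr0.R0,thr0.R1)
SC: 3 outcomes — {<0 0> <0 2> <2 2>}
TSO: 3 outcomes — {<0 0> <0 2> <2 2>}
PSO: 4 outcomes — {<0 0> <0 2> <2 0> <2 2>}
target <2 0> ∈ {PSO}

SC:no TSO:no PSO:yes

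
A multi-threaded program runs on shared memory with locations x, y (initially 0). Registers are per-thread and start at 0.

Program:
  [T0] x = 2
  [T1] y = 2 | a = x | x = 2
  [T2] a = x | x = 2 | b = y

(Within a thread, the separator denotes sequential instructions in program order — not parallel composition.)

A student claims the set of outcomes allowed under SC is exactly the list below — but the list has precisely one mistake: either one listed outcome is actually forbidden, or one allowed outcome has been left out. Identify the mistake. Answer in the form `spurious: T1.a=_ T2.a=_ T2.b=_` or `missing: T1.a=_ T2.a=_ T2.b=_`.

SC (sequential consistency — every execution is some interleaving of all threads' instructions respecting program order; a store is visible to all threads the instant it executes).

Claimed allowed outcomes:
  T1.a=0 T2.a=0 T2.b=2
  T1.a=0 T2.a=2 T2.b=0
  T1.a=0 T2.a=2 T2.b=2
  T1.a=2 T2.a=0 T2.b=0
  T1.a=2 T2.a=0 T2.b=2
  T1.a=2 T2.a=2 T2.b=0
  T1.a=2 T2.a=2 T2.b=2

spurious: T1.a=0 T2.a=2 T2.b=0

outcome vector order: (T1.a,T2.a,T2.b)
[SC] allowed = {0/0/2; 0/2/2; 2/0/0; 2/0/2; 2/2/0; 2/2/2}
claimed∖SC = {0/2/0}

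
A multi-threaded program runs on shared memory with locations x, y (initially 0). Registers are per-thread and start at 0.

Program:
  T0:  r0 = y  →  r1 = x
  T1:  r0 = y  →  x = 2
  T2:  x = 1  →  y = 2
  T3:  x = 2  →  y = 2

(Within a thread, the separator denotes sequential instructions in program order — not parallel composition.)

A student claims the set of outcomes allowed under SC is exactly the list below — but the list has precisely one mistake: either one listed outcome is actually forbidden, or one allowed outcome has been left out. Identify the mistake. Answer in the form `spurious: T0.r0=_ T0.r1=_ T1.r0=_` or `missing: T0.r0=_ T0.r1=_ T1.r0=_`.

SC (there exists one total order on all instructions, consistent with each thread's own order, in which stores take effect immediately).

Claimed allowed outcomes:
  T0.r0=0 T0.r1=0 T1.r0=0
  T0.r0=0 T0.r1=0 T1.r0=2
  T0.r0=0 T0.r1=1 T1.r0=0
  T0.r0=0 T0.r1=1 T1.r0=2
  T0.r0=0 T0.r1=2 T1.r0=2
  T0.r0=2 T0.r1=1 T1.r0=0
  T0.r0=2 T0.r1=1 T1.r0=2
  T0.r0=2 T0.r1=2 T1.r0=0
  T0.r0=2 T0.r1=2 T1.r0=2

missing: T0.r0=0 T0.r1=2 T1.r0=0

outcome vector order: (T0.r0,T0.r1,T1.r0)
SC: 10 outcomes — {0/0/0; 0/0/2; 0/1/0; 0/1/2; 0/2/0; 0/2/2; 2/1/0; 2/1/2; 2/2/0; 2/2/2}
SC∖claimed = {0/2/0}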